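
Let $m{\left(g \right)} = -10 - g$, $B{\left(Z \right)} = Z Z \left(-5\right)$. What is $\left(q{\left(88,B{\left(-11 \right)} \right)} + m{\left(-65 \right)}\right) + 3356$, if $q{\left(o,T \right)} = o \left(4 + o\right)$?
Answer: $11507$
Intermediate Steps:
$B{\left(Z \right)} = - 5 Z^{2}$ ($B{\left(Z \right)} = Z^{2} \left(-5\right) = - 5 Z^{2}$)
$\left(q{\left(88,B{\left(-11 \right)} \right)} + m{\left(-65 \right)}\right) + 3356 = \left(88 \left(4 + 88\right) - -55\right) + 3356 = \left(88 \cdot 92 + \left(-10 + 65\right)\right) + 3356 = \left(8096 + 55\right) + 3356 = 8151 + 3356 = 11507$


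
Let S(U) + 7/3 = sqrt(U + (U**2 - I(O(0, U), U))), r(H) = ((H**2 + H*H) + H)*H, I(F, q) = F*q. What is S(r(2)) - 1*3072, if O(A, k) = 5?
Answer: -9223/3 + 8*sqrt(5) ≈ -3056.4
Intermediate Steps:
r(H) = H*(H + 2*H**2) (r(H) = ((H**2 + H**2) + H)*H = (2*H**2 + H)*H = (H + 2*H**2)*H = H*(H + 2*H**2))
S(U) = -7/3 + sqrt(U**2 - 4*U) (S(U) = -7/3 + sqrt(U + (U**2 - 5*U)) = -7/3 + sqrt(U**2 - 4*U))
S(r(2)) - 1*3072 = (-7/3 + sqrt((2**2*(1 + 2*2))*(-4 + 2**2*(1 + 2*2)))) - 1*3072 = (-7/3 + sqrt((4*(1 + 4))*(-4 + 4*(1 + 4)))) - 3072 = (-7/3 + sqrt((4*5)*(-4 + 4*5))) - 3072 = (-7/3 + sqrt(20*(-4 + 20))) - 3072 = (-7/3 + sqrt(20*16)) - 3072 = (-7/3 + sqrt(320)) - 3072 = (-7/3 + 8*sqrt(5)) - 3072 = -9223/3 + 8*sqrt(5)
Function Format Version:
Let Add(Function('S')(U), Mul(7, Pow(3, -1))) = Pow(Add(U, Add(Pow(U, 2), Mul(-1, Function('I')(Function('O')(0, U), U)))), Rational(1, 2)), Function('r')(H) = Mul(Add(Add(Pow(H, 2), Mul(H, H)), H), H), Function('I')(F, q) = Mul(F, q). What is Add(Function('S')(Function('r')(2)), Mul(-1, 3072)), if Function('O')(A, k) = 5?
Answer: Add(Rational(-9223, 3), Mul(8, Pow(5, Rational(1, 2)))) ≈ -3056.4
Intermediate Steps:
Function('r')(H) = Mul(H, Add(H, Mul(2, Pow(H, 2)))) (Function('r')(H) = Mul(Add(Add(Pow(H, 2), Pow(H, 2)), H), H) = Mul(Add(Mul(2, Pow(H, 2)), H), H) = Mul(Add(H, Mul(2, Pow(H, 2))), H) = Mul(H, Add(H, Mul(2, Pow(H, 2)))))
Function('S')(U) = Add(Rational(-7, 3), Pow(Add(Pow(U, 2), Mul(-4, U)), Rational(1, 2))) (Function('S')(U) = Add(Rational(-7, 3), Pow(Add(U, Add(Pow(U, 2), Mul(-1, Mul(5, U)))), Rational(1, 2))) = Add(Rational(-7, 3), Pow(Add(U, Add(Pow(U, 2), Mul(-5, U))), Rational(1, 2))) = Add(Rational(-7, 3), Pow(Add(Pow(U, 2), Mul(-4, U)), Rational(1, 2))))
Add(Function('S')(Function('r')(2)), Mul(-1, 3072)) = Add(Add(Rational(-7, 3), Pow(Mul(Mul(Pow(2, 2), Add(1, Mul(2, 2))), Add(-4, Mul(Pow(2, 2), Add(1, Mul(2, 2))))), Rational(1, 2))), Mul(-1, 3072)) = Add(Add(Rational(-7, 3), Pow(Mul(Mul(4, Add(1, 4)), Add(-4, Mul(4, Add(1, 4)))), Rational(1, 2))), -3072) = Add(Add(Rational(-7, 3), Pow(Mul(Mul(4, 5), Add(-4, Mul(4, 5))), Rational(1, 2))), -3072) = Add(Add(Rational(-7, 3), Pow(Mul(20, Add(-4, 20)), Rational(1, 2))), -3072) = Add(Add(Rational(-7, 3), Pow(Mul(20, 16), Rational(1, 2))), -3072) = Add(Add(Rational(-7, 3), Pow(320, Rational(1, 2))), -3072) = Add(Add(Rational(-7, 3), Mul(8, Pow(5, Rational(1, 2)))), -3072) = Add(Rational(-9223, 3), Mul(8, Pow(5, Rational(1, 2))))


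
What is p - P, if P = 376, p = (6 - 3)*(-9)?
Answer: -403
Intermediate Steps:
p = -27 (p = 3*(-9) = -27)
p - P = -27 - 1*376 = -27 - 376 = -403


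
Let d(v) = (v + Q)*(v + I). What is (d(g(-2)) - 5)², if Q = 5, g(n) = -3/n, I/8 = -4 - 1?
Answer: 1042441/16 ≈ 65153.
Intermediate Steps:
I = -40 (I = 8*(-4 - 1) = 8*(-5) = -40)
d(v) = (-40 + v)*(5 + v) (d(v) = (v + 5)*(v - 40) = (5 + v)*(-40 + v) = (-40 + v)*(5 + v))
(d(g(-2)) - 5)² = ((-200 + (-3/(-2))² - (-105)/(-2)) - 5)² = ((-200 + (-3*(-½))² - (-105)*(-1)/2) - 5)² = ((-200 + (3/2)² - 35*3/2) - 5)² = ((-200 + 9/4 - 105/2) - 5)² = (-1001/4 - 5)² = (-1021/4)² = 1042441/16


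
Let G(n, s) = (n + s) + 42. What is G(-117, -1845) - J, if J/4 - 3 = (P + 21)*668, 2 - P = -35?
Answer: -156908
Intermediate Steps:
P = 37 (P = 2 - 1*(-35) = 2 + 35 = 37)
J = 154988 (J = 12 + 4*((37 + 21)*668) = 12 + 4*(58*668) = 12 + 4*38744 = 12 + 154976 = 154988)
G(n, s) = 42 + n + s
G(-117, -1845) - J = (42 - 117 - 1845) - 1*154988 = -1920 - 154988 = -156908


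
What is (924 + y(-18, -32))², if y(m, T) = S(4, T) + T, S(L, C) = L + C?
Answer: 746496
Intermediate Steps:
S(L, C) = C + L
y(m, T) = 4 + 2*T (y(m, T) = (T + 4) + T = (4 + T) + T = 4 + 2*T)
(924 + y(-18, -32))² = (924 + (4 + 2*(-32)))² = (924 + (4 - 64))² = (924 - 60)² = 864² = 746496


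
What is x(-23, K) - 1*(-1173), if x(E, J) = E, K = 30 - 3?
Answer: 1150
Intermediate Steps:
K = 27
x(-23, K) - 1*(-1173) = -23 - 1*(-1173) = -23 + 1173 = 1150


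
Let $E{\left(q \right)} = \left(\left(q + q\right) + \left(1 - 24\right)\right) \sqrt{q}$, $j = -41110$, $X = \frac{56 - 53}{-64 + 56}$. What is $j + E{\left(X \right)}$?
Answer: $-41110 - \frac{95 i \sqrt{6}}{16} \approx -41110.0 - 14.544 i$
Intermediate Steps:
$X = - \frac{3}{8}$ ($X = \frac{3}{-8} = 3 \left(- \frac{1}{8}\right) = - \frac{3}{8} \approx -0.375$)
$E{\left(q \right)} = \sqrt{q} \left(-23 + 2 q\right)$ ($E{\left(q \right)} = \left(2 q - 23\right) \sqrt{q} = \left(-23 + 2 q\right) \sqrt{q} = \sqrt{q} \left(-23 + 2 q\right)$)
$j + E{\left(X \right)} = -41110 + \sqrt{- \frac{3}{8}} \left(-23 + 2 \left(- \frac{3}{8}\right)\right) = -41110 + \frac{i \sqrt{6}}{4} \left(-23 - \frac{3}{4}\right) = -41110 + \frac{i \sqrt{6}}{4} \left(- \frac{95}{4}\right) = -41110 - \frac{95 i \sqrt{6}}{16}$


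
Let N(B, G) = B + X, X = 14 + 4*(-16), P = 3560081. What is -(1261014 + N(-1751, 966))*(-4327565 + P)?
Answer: 966425830092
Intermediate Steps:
X = -50 (X = 14 - 64 = -50)
N(B, G) = -50 + B (N(B, G) = B - 50 = -50 + B)
-(1261014 + N(-1751, 966))*(-4327565 + P) = -(1261014 + (-50 - 1751))*(-4327565 + 3560081) = -(1261014 - 1801)*(-767484) = -1259213*(-767484) = -1*(-966425830092) = 966425830092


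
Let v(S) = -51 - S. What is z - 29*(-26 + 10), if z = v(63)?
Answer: 350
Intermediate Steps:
z = -114 (z = -51 - 1*63 = -51 - 63 = -114)
z - 29*(-26 + 10) = -114 - 29*(-26 + 10) = -114 - 29*(-16) = -114 + 464 = 350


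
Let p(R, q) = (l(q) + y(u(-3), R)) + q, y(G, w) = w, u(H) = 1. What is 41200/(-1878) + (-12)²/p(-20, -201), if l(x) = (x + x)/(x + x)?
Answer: -1166804/51645 ≈ -22.593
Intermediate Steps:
l(x) = 1 (l(x) = (2*x)/((2*x)) = (2*x)*(1/(2*x)) = 1)
p(R, q) = 1 + R + q (p(R, q) = (1 + R) + q = 1 + R + q)
41200/(-1878) + (-12)²/p(-20, -201) = 41200/(-1878) + (-12)²/(1 - 20 - 201) = 41200*(-1/1878) + 144/(-220) = -20600/939 + 144*(-1/220) = -20600/939 - 36/55 = -1166804/51645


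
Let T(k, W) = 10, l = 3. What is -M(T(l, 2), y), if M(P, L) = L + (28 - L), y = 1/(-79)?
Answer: -28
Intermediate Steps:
y = -1/79 ≈ -0.012658
M(P, L) = 28
-M(T(l, 2), y) = -1*28 = -28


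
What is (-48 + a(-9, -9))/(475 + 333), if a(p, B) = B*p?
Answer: 33/808 ≈ 0.040842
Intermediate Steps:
(-48 + a(-9, -9))/(475 + 333) = (-48 - 9*(-9))/(475 + 333) = (-48 + 81)/808 = 33*(1/808) = 33/808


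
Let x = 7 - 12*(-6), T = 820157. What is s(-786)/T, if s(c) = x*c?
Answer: -62094/820157 ≈ -0.075710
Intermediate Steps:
x = 79 (x = 7 + 72 = 79)
s(c) = 79*c
s(-786)/T = (79*(-786))/820157 = -62094*1/820157 = -62094/820157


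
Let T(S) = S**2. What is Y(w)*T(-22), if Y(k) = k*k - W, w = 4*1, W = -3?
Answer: 9196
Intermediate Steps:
w = 4
Y(k) = 3 + k**2 (Y(k) = k*k - 1*(-3) = k**2 + 3 = 3 + k**2)
Y(w)*T(-22) = (3 + 4**2)*(-22)**2 = (3 + 16)*484 = 19*484 = 9196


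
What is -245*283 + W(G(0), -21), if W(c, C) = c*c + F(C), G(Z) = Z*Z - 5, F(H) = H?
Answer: -69331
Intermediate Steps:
G(Z) = -5 + Z² (G(Z) = Z² - 5 = -5 + Z²)
W(c, C) = C + c² (W(c, C) = c*c + C = c² + C = C + c²)
-245*283 + W(G(0), -21) = -245*283 + (-21 + (-5 + 0²)²) = -69335 + (-21 + (-5 + 0)²) = -69335 + (-21 + (-5)²) = -69335 + (-21 + 25) = -69335 + 4 = -69331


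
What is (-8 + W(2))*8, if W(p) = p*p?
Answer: -32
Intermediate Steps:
W(p) = p²
(-8 + W(2))*8 = (-8 + 2²)*8 = (-8 + 4)*8 = -4*8 = -32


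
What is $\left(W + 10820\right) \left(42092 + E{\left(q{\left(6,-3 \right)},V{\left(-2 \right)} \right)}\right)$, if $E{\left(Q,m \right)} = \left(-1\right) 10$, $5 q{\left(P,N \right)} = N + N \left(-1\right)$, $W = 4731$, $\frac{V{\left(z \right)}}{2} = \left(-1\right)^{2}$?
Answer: $654417182$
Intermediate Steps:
$V{\left(z \right)} = 2$ ($V{\left(z \right)} = 2 \left(-1\right)^{2} = 2 \cdot 1 = 2$)
$q{\left(P,N \right)} = 0$ ($q{\left(P,N \right)} = \frac{N + N \left(-1\right)}{5} = \frac{N - N}{5} = \frac{1}{5} \cdot 0 = 0$)
$E{\left(Q,m \right)} = -10$
$\left(W + 10820\right) \left(42092 + E{\left(q{\left(6,-3 \right)},V{\left(-2 \right)} \right)}\right) = \left(4731 + 10820\right) \left(42092 - 10\right) = 15551 \cdot 42082 = 654417182$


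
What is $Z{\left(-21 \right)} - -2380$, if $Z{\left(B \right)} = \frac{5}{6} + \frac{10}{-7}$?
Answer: $\frac{99935}{42} \approx 2379.4$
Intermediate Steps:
$Z{\left(B \right)} = - \frac{25}{42}$ ($Z{\left(B \right)} = 5 \cdot \frac{1}{6} + 10 \left(- \frac{1}{7}\right) = \frac{5}{6} - \frac{10}{7} = - \frac{25}{42}$)
$Z{\left(-21 \right)} - -2380 = - \frac{25}{42} - -2380 = - \frac{25}{42} + 2380 = \frac{99935}{42}$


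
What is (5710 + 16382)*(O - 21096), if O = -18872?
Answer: -882973056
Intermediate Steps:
(5710 + 16382)*(O - 21096) = (5710 + 16382)*(-18872 - 21096) = 22092*(-39968) = -882973056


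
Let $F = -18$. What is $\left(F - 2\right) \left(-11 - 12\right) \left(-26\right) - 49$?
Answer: $-12009$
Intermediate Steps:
$\left(F - 2\right) \left(-11 - 12\right) \left(-26\right) - 49 = \left(-18 - 2\right) \left(-11 - 12\right) \left(-26\right) - 49 = \left(-20\right) \left(-23\right) \left(-26\right) - 49 = 460 \left(-26\right) - 49 = -11960 - 49 = -12009$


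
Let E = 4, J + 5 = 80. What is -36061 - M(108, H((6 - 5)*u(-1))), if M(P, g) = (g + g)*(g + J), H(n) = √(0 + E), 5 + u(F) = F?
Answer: -36369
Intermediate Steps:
J = 75 (J = -5 + 80 = 75)
u(F) = -5 + F
H(n) = 2 (H(n) = √(0 + 4) = √4 = 2)
M(P, g) = 2*g*(75 + g) (M(P, g) = (g + g)*(g + 75) = (2*g)*(75 + g) = 2*g*(75 + g))
-36061 - M(108, H((6 - 5)*u(-1))) = -36061 - 2*2*(75 + 2) = -36061 - 2*2*77 = -36061 - 1*308 = -36061 - 308 = -36369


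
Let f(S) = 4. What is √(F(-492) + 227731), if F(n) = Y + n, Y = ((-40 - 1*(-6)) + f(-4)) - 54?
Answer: √227155 ≈ 476.61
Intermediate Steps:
Y = -84 (Y = ((-40 - 1*(-6)) + 4) - 54 = ((-40 + 6) + 4) - 54 = (-34 + 4) - 54 = -30 - 54 = -84)
F(n) = -84 + n
√(F(-492) + 227731) = √((-84 - 492) + 227731) = √(-576 + 227731) = √227155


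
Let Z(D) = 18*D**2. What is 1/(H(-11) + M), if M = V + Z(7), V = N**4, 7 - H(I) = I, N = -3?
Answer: 1/981 ≈ 0.0010194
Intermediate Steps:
H(I) = 7 - I
V = 81 (V = (-3)**4 = 81)
M = 963 (M = 81 + 18*7**2 = 81 + 18*49 = 81 + 882 = 963)
1/(H(-11) + M) = 1/((7 - 1*(-11)) + 963) = 1/((7 + 11) + 963) = 1/(18 + 963) = 1/981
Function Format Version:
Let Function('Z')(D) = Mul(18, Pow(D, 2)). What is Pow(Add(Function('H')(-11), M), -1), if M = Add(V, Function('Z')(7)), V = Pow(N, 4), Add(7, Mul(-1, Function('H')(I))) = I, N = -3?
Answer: Rational(1, 981) ≈ 0.0010194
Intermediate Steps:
Function('H')(I) = Add(7, Mul(-1, I))
V = 81 (V = Pow(-3, 4) = 81)
M = 963 (M = Add(81, Mul(18, Pow(7, 2))) = Add(81, Mul(18, 49)) = Add(81, 882) = 963)
Pow(Add(Function('H')(-11), M), -1) = Pow(Add(Add(7, Mul(-1, -11)), 963), -1) = Pow(Add(Add(7, 11), 963), -1) = Pow(Add(18, 963), -1) = Pow(981, -1) = Rational(1, 981)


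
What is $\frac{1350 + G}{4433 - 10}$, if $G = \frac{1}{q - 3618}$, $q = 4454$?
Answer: $\frac{1128601}{3697628} \approx 0.30522$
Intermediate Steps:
$G = \frac{1}{836}$ ($G = \frac{1}{4454 - 3618} = \frac{1}{836} \approx 0.0011962$)
$\frac{1350 + G}{4433 - 10} = \frac{1350 + \frac{1}{836}}{4433 - 10} = \frac{1128601}{836 \left(4433 - 10\right)} = \frac{1128601}{836 \cdot 4423} = \frac{1128601}{836} \cdot \frac{1}{4423} = \frac{1128601}{3697628}$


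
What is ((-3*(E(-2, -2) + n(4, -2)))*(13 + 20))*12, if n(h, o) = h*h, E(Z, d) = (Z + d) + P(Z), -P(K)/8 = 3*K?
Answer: -71280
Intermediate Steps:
P(K) = -24*K
E(Z, d) = d - 23*Z (E(Z, d) = (Z + d) - 24*Z = d - 23*Z)
n(h, o) = h**2
((-3*(E(-2, -2) + n(4, -2)))*(13 + 20))*12 = ((-3*((-2 - 23*(-2)) + 4**2))*(13 + 20))*12 = (-3*((-2 + 46) + 16)*33)*12 = (-3*(44 + 16)*33)*12 = (-3*60*33)*12 = -180*33*12 = -5940*12 = -71280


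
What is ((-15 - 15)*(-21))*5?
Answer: 3150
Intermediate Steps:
((-15 - 15)*(-21))*5 = -30*(-21)*5 = 630*5 = 3150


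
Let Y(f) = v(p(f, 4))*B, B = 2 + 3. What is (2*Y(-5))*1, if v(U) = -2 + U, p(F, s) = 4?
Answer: 20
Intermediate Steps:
B = 5
Y(f) = 10 (Y(f) = (-2 + 4)*5 = 2*5 = 10)
(2*Y(-5))*1 = (2*10)*1 = 20*1 = 20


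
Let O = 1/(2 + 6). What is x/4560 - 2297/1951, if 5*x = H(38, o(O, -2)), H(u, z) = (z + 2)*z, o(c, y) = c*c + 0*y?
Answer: -71504607307/60733849600 ≈ -1.1773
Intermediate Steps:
O = ⅛ (O = 1/8 = ⅛ ≈ 0.12500)
o(c, y) = c² (o(c, y) = c² + 0 = c²)
H(u, z) = z*(2 + z) (H(u, z) = (2 + z)*z = z*(2 + z))
x = 129/20480 (x = ((⅛)²*(2 + (⅛)²))/5 = ((2 + 1/64)/64)/5 = ((1/64)*(129/64))/5 = (⅕)*(129/4096) = 129/20480 ≈ 0.0062988)
x/4560 - 2297/1951 = (129/20480)/4560 - 2297/1951 = (129/20480)*(1/4560) - 2297*1/1951 = 43/31129600 - 2297/1951 = -71504607307/60733849600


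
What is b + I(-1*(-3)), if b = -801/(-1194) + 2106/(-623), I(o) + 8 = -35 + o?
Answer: -10590007/247954 ≈ -42.710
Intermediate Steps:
I(o) = -43 + o (I(o) = -8 + (-35 + o) = -43 + o)
b = -671847/247954 (b = -801*(-1/1194) + 2106*(-1/623) = 267/398 - 2106/623 = -671847/247954 ≈ -2.7096)
b + I(-1*(-3)) = -671847/247954 + (-43 - 1*(-3)) = -671847/247954 + (-43 + 3) = -671847/247954 - 40 = -10590007/247954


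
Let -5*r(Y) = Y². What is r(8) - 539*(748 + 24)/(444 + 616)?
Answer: -107419/265 ≈ -405.35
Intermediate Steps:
r(Y) = -Y²/5
r(8) - 539*(748 + 24)/(444 + 616) = -⅕*8² - 539*(748 + 24)/(444 + 616) = -⅕*64 - 416108/1060 = -64/5 - 416108/1060 = -64/5 - 539*193/265 = -64/5 - 104027/265 = -107419/265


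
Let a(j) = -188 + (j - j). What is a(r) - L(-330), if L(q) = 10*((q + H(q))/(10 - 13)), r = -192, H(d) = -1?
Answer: -3874/3 ≈ -1291.3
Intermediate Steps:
L(q) = 10/3 - 10*q/3 (L(q) = 10*((q - 1)/(10 - 13)) = 10*((-1 + q)/(-3)) = 10*((-1 + q)*(-⅓)) = 10*(⅓ - q/3) = 10/3 - 10*q/3)
a(j) = -188 (a(j) = -188 + 0 = -188)
a(r) - L(-330) = -188 - (10/3 - 10/3*(-330)) = -188 - (10/3 + 1100) = -188 - 1*3310/3 = -188 - 3310/3 = -3874/3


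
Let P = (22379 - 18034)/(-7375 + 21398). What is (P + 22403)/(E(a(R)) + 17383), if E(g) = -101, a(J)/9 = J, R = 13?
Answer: 157080807/121172743 ≈ 1.2963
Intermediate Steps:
a(J) = 9*J
P = 4345/14023 ≈ 0.30985
(P + 22403)/(E(a(R)) + 17383) = (4345/14023 + 22403)/(-101 + 17383) = (314161614/14023)/17282 = (314161614/14023)*(1/17282) = 157080807/121172743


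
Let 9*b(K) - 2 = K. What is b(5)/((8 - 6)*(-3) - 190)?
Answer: -1/252 ≈ -0.0039683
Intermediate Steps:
b(K) = 2/9 + K/9
b(5)/((8 - 6)*(-3) - 190) = (2/9 + (⅑)*5)/((8 - 6)*(-3) - 190) = (2/9 + 5/9)/(2*(-3) - 190) = (7/9)/(-6 - 190) = (7/9)/(-196) = -1/196*7/9 = -1/252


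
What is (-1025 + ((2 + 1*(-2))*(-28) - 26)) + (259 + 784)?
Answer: -8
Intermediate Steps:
(-1025 + ((2 + 1*(-2))*(-28) - 26)) + (259 + 784) = (-1025 + ((2 - 2)*(-28) - 26)) + 1043 = (-1025 + (0*(-28) - 26)) + 1043 = (-1025 + (0 - 26)) + 1043 = (-1025 - 26) + 1043 = -1051 + 1043 = -8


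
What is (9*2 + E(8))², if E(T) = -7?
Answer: 121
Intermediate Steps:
(9*2 + E(8))² = (9*2 - 7)² = (18 - 7)² = 11² = 121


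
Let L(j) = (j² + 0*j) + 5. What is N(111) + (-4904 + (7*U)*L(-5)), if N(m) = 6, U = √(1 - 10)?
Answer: -4898 + 630*I ≈ -4898.0 + 630.0*I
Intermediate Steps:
U = 3*I (U = √(-9) = 3*I ≈ 3.0*I)
L(j) = 5 + j² (L(j) = (j² + 0) + 5 = j² + 5 = 5 + j²)
N(111) + (-4904 + (7*U)*L(-5)) = 6 + (-4904 + (7*(3*I))*(5 + (-5)²)) = 6 + (-4904 + (21*I)*(5 + 25)) = 6 + (-4904 + (21*I)*30) = 6 + (-4904 + 630*I) = -4898 + 630*I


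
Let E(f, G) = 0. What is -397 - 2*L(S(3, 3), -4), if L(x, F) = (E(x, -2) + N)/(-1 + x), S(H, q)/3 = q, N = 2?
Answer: -795/2 ≈ -397.50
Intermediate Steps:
S(H, q) = 3*q
L(x, F) = 2/(-1 + x) (L(x, F) = (0 + 2)/(-1 + x) = 2/(-1 + x))
-397 - 2*L(S(3, 3), -4) = -397 - 4/(-1 + 3*3) = -397 - 4/(-1 + 9) = -397 - 4/8 = -397 - 2*¼ = -397 - ½ = -795/2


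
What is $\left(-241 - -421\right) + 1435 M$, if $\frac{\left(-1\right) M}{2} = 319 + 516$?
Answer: $-2396270$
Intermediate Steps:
$M = -1670$ ($M = - 2 \left(319 + 516\right) = \left(-2\right) 835 = -1670$)
$\left(-241 - -421\right) + 1435 M = \left(-241 - -421\right) + 1435 \left(-1670\right) = \left(-241 + 421\right) - 2396450 = 180 - 2396450 = -2396270$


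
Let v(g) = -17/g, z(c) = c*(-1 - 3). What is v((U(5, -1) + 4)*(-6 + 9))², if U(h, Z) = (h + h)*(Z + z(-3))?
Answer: 289/116964 ≈ 0.0024708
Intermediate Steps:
z(c) = -4*c (z(c) = c*(-4) = -4*c)
U(h, Z) = 2*h*(12 + Z) (U(h, Z) = (h + h)*(Z - 4*(-3)) = (2*h)*(Z + 12) = (2*h)*(12 + Z) = 2*h*(12 + Z))
v((U(5, -1) + 4)*(-6 + 9))² = (-17*1/((-6 + 9)*(2*5*(12 - 1) + 4)))² = (-17*1/(3*(2*5*11 + 4)))² = (-17*1/(3*(110 + 4)))² = (-17/(114*3))² = (-17/342)² = 289/116964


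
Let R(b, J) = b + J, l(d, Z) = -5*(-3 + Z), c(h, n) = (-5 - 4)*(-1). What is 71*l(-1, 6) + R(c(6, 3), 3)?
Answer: -1053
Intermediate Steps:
c(h, n) = 9 (c(h, n) = -9*(-1) = 9)
l(d, Z) = 15 - 5*Z
R(b, J) = J + b
71*l(-1, 6) + R(c(6, 3), 3) = 71*(15 - 5*6) + (3 + 9) = 71*(15 - 30) + 12 = 71*(-15) + 12 = -1065 + 12 = -1053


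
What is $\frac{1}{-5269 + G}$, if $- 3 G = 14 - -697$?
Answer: $- \frac{1}{5506} \approx -0.00018162$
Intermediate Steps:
$G = -237$ ($G = - \frac{14 - -697}{3} = - \frac{14 + 697}{3} = \left(- \frac{1}{3}\right) 711 = -237$)
$\frac{1}{-5269 + G} = \frac{1}{-5269 - 237} = \frac{1}{-5506} = - \frac{1}{5506}$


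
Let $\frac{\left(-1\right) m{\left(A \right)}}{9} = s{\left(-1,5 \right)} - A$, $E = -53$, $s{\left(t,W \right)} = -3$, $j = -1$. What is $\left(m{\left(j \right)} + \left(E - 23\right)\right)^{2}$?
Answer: $3364$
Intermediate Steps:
$m{\left(A \right)} = 27 + 9 A$ ($m{\left(A \right)} = - 9 \left(-3 - A\right) = 27 + 9 A$)
$\left(m{\left(j \right)} + \left(E - 23\right)\right)^{2} = \left(\left(27 + 9 \left(-1\right)\right) - 76\right)^{2} = \left(\left(27 - 9\right) - 76\right)^{2} = \left(18 - 76\right)^{2} = \left(-58\right)^{2} = 3364$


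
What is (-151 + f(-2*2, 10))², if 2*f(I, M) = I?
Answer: 23409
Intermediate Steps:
f(I, M) = I/2
(-151 + f(-2*2, 10))² = (-151 + (-2*2)/2)² = (-151 + (½)*(-4))² = (-151 - 2)² = (-153)² = 23409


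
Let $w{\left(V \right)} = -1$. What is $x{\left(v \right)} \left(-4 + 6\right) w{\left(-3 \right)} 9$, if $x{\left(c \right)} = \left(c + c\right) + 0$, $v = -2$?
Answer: $72$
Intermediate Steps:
$x{\left(c \right)} = 2 c$ ($x{\left(c \right)} = 2 c + 0 = 2 c$)
$x{\left(v \right)} \left(-4 + 6\right) w{\left(-3 \right)} 9 = 2 \left(-2\right) \left(-4 + 6\right) \left(-1\right) 9 = \left(-4\right) 2 \left(-1\right) 9 = \left(-8\right) \left(-1\right) 9 = 8 \cdot 9 = 72$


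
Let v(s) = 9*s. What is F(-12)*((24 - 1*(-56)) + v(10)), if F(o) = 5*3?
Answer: 2550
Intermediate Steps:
F(o) = 15
F(-12)*((24 - 1*(-56)) + v(10)) = 15*((24 - 1*(-56)) + 9*10) = 15*((24 + 56) + 90) = 15*(80 + 90) = 15*170 = 2550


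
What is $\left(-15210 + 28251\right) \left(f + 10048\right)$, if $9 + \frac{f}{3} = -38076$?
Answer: $-1358963487$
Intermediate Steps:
$f = -114255$ ($f = -27 + 3 \left(-38076\right) = -27 - 114228 = -114255$)
$\left(-15210 + 28251\right) \left(f + 10048\right) = \left(-15210 + 28251\right) \left(-114255 + 10048\right) = 13041 \left(-104207\right) = -1358963487$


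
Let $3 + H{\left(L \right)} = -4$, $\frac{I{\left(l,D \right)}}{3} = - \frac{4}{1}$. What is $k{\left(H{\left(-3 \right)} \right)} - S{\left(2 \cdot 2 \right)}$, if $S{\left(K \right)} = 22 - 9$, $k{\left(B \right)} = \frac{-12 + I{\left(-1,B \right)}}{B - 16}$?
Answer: $- \frac{275}{23} \approx -11.957$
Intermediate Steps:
$I{\left(l,D \right)} = -12$ ($I{\left(l,D \right)} = 3 \left(- \frac{4}{1}\right) = 3 \left(\left(-4\right) 1\right) = 3 \left(-4\right) = -12$)
$H{\left(L \right)} = -7$ ($H{\left(L \right)} = -3 - 4 = -7$)
$k{\left(B \right)} = - \frac{24}{-16 + B}$ ($k{\left(B \right)} = \frac{-12 - 12}{B - 16} = - \frac{24}{-16 + B}$)
$S{\left(K \right)} = 13$
$k{\left(H{\left(-3 \right)} \right)} - S{\left(2 \cdot 2 \right)} = - \frac{24}{-16 - 7} - 13 = - \frac{24}{-23} - 13 = \left(-24\right) \left(- \frac{1}{23}\right) - 13 = \frac{24}{23} - 13 = - \frac{275}{23}$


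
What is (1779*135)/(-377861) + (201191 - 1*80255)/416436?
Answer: -4526362837/13112910283 ≈ -0.34518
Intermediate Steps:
(1779*135)/(-377861) + (201191 - 1*80255)/416436 = 240165*(-1/377861) + (201191 - 80255)*(1/416436) = -240165/377861 + 120936*(1/416436) = -240165/377861 + 10078/34703 = -4526362837/13112910283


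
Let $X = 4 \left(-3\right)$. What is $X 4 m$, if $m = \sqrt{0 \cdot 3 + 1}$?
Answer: $-48$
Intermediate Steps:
$X = -12$
$m = 1$ ($m = \sqrt{0 + 1} = \sqrt{1} = 1$)
$X 4 m = \left(-12\right) 4 \cdot 1 = \left(-48\right) 1 = -48$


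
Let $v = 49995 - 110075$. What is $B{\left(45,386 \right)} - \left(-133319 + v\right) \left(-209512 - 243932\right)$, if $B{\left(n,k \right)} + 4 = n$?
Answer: $-87695616115$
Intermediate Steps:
$v = -60080$
$B{\left(n,k \right)} = -4 + n$
$B{\left(45,386 \right)} - \left(-133319 + v\right) \left(-209512 - 243932\right) = \left(-4 + 45\right) - \left(-133319 - 60080\right) \left(-209512 - 243932\right) = 41 - \left(-193399\right) \left(-453444\right) = 41 - 87695616156 = -87695616115$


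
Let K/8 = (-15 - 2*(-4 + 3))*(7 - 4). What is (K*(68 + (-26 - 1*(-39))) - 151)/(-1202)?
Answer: 25423/1202 ≈ 21.151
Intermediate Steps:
K = -312 (K = 8*((-15 - 2*(-4 + 3))*(7 - 4)) = 8*((-15 - 2*(-1))*3) = 8*((-15 + 2)*3) = 8*(-13*3) = 8*(-39) = -312)
(K*(68 + (-26 - 1*(-39))) - 151)/(-1202) = (-312*(68 + (-26 - 1*(-39))) - 151)/(-1202) = (-312*(68 + (-26 + 39)) - 151)*(-1/1202) = (-312*(68 + 13) - 151)*(-1/1202) = (-312*81 - 151)*(-1/1202) = (-25272 - 151)*(-1/1202) = -25423*(-1/1202) = 25423/1202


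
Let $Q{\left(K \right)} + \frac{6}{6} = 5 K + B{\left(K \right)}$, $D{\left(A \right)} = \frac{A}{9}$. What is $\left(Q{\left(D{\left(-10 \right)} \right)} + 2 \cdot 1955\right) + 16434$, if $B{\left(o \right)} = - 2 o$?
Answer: $\frac{61019}{3} \approx 20340.0$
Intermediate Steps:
$D{\left(A \right)} = \frac{A}{9}$ ($D{\left(A \right)} = A \frac{1}{9} = \frac{A}{9}$)
$Q{\left(K \right)} = -1 + 3 K$ ($Q{\left(K \right)} = -1 + \left(5 K - 2 K\right) = -1 + 3 K$)
$\left(Q{\left(D{\left(-10 \right)} \right)} + 2 \cdot 1955\right) + 16434 = \left(\left(-1 + 3 \cdot \frac{1}{9} \left(-10\right)\right) + 2 \cdot 1955\right) + 16434 = \left(\left(-1 + 3 \left(- \frac{10}{9}\right)\right) + 3910\right) + 16434 = \left(\left(-1 - \frac{10}{3}\right) + 3910\right) + 16434 = \left(- \frac{13}{3} + 3910\right) + 16434 = \frac{11717}{3} + 16434 = \frac{61019}{3}$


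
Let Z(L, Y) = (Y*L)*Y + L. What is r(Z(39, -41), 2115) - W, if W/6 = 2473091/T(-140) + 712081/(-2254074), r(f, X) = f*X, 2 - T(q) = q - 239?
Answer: 6617587406563119/47711233 ≈ 1.3870e+8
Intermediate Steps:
T(q) = 241 - q (T(q) = 2 - (q - 239) = 2 - (-239 + q) = 2 + (239 - q) = 241 - q)
Z(L, Y) = L + L*Y² (Z(L, Y) = (L*Y)*Y + L = L*Y² + L = L + L*Y²)
r(f, X) = X*f
W = 1858086273291/47711233 (W = 6*(2473091/(241 - 1*(-140)) + 712081/(-2254074)) = 6*(2473091/(241 + 140) + 712081*(-1/2254074)) = 6*(2473091/381 - 712081/2254074) = 6*(619362091097/95422466) = 1858086273291/47711233 ≈ 38944.)
r(Z(39, -41), 2115) - W = 2115*(39*(1 + (-41)²)) - 1*1858086273291/47711233 = 2115*(39*(1 + 1681)) - 1858086273291/47711233 = 2115*(39*1682) - 1858086273291/47711233 = 2115*65598 - 1858086273291/47711233 = 138739770 - 1858086273291/47711233 = 6617587406563119/47711233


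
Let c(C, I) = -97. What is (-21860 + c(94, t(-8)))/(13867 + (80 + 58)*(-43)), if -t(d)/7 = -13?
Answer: -21957/7933 ≈ -2.7678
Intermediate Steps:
t(d) = 91 (t(d) = -7*(-13) = 91)
(-21860 + c(94, t(-8)))/(13867 + (80 + 58)*(-43)) = (-21860 - 97)/(13867 + (80 + 58)*(-43)) = -21957/(13867 + 138*(-43)) = -21957/(13867 - 5934) = -21957/7933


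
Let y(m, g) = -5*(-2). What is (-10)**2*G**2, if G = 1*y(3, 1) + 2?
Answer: 14400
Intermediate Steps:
y(m, g) = 10
G = 12 (G = 1*10 + 2 = 10 + 2 = 12)
(-10)**2*G**2 = (-10)**2*12**2 = 100*144 = 14400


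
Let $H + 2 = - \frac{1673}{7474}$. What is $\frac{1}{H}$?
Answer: $- \frac{7474}{16621} \approx -0.44967$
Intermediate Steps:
$H = - \frac{16621}{7474}$ ($H = -2 - \frac{1673}{7474} = - \frac{16621}{7474} \approx -2.2238$)
$\frac{1}{H} = \frac{1}{- \frac{16621}{7474}} = - \frac{7474}{16621}$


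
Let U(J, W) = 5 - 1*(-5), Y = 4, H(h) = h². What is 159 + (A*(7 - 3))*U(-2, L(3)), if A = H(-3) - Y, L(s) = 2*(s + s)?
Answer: 359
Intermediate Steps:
L(s) = 4*s (L(s) = 2*(2*s) = 4*s)
A = 5 (A = (-3)² - 1*4 = 9 - 4 = 5)
U(J, W) = 10 (U(J, W) = 5 + 5 = 10)
159 + (A*(7 - 3))*U(-2, L(3)) = 159 + (5*(7 - 3))*10 = 159 + (5*4)*10 = 159 + 20*10 = 159 + 200 = 359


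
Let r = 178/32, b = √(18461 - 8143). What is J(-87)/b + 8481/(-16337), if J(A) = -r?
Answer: -8481/16337 - 89*√10318/165088 ≈ -0.57389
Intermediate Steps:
b = √10318 ≈ 101.58
r = 89/16 (r = 178*(1/32) = 89/16 ≈ 5.5625)
J(A) = -89/16 (J(A) = -1*89/16 = -89/16)
J(-87)/b + 8481/(-16337) = -89*√10318/10318/16 + 8481/(-16337) = -89*√10318/165088 + 8481*(-1/16337) = -89*√10318/165088 - 8481/16337 = -8481/16337 - 89*√10318/165088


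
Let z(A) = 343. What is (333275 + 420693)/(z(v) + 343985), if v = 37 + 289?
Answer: 94246/43041 ≈ 2.1897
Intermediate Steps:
v = 326
(333275 + 420693)/(z(v) + 343985) = (333275 + 420693)/(343 + 343985) = 753968/344328 = 753968*(1/344328) = 94246/43041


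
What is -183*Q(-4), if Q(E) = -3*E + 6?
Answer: -3294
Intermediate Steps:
Q(E) = 6 - 3*E
-183*Q(-4) = -183*(6 - 3*(-4)) = -183*(6 + 12) = -183*18 = -3294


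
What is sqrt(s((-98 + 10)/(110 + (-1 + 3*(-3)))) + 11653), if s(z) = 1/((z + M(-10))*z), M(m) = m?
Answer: sqrt(26079834198)/1496 ≈ 107.95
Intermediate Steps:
s(z) = 1/(z*(-10 + z)) (s(z) = 1/((z - 10)*z) = 1/((-10 + z)*z) = 1/(z*(-10 + z)))
sqrt(s((-98 + 10)/(110 + (-1 + 3*(-3)))) + 11653) = sqrt(1/((((-98 + 10)/(110 + (-1 + 3*(-3)))))*(-10 + (-98 + 10)/(110 + (-1 + 3*(-3))))) + 11653) = sqrt(1/(((-88/(110 + (-1 - 9))))*(-10 - 88/(110 + (-1 - 9)))) + 11653) = sqrt(1/(((-88/(110 - 10)))*(-10 - 88/(110 - 10))) + 11653) = sqrt(1/(((-88/100))*(-10 - 88/100)) + 11653) = sqrt(1/(((-88*1/100))*(-10 - 88*1/100)) + 11653) = sqrt(1/((-22/25)*(-10 - 22/25)) + 11653) = sqrt(-25/(22*(-272/25)) + 11653) = sqrt(-25/22*(-25/272) + 11653) = sqrt(625/5984 + 11653) = sqrt(69732177/5984) = sqrt(26079834198)/1496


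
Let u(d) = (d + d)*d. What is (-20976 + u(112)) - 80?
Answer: 4032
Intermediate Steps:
u(d) = 2*d**2 (u(d) = (2*d)*d = 2*d**2)
(-20976 + u(112)) - 80 = (-20976 + 2*112**2) - 80 = (-20976 + 2*12544) - 80 = (-20976 + 25088) - 80 = 4112 - 80 = 4032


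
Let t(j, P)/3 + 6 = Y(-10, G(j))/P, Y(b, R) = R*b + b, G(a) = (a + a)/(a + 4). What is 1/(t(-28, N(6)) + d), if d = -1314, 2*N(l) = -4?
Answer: -1/1282 ≈ -0.00078003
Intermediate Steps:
N(l) = -2 (N(l) = (½)*(-4) = -2)
G(a) = 2*a/(4 + a) (G(a) = (2*a)/(4 + a) = 2*a/(4 + a))
Y(b, R) = b + R*b
t(j, P) = -18 + 3*(-10 - 20*j/(4 + j))/P (t(j, P) = -18 + 3*((-10*(1 + 2*j/(4 + j)))/P) = -18 + 3*((-10 - 20*j/(4 + j))/P) = -18 + 3*(-10 - 20*j/(4 + j))/P)
1/(t(-28, N(6)) + d) = 1/(6*(-20 - 15*(-28) - 3*(-2)*(4 - 28))/(-2*(4 - 28)) - 1314) = 1/(6*(-½)*(-20 + 420 - 3*(-2)*(-24))/(-24) - 1314) = 1/(6*(-½)*(-1/24)*(-20 + 420 - 144) - 1314) = 1/(6*(-½)*(-1/24)*256 - 1314) = 1/(32 - 1314) = 1/(-1282) = -1/1282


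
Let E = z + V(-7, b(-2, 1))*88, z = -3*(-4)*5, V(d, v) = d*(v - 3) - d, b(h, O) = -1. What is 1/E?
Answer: 1/3140 ≈ 0.00031847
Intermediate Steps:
V(d, v) = -d + d*(-3 + v) (V(d, v) = d*(-3 + v) - d = -d + d*(-3 + v))
z = 60 (z = 12*5 = 60)
E = 3140 (E = 60 - 7*(-4 - 1)*88 = 60 - 7*(-5)*88 = 60 + 35*88 = 60 + 3080 = 3140)
1/E = 1/3140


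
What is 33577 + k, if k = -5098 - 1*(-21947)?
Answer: 50426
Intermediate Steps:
k = 16849 (k = -5098 + 21947 = 16849)
33577 + k = 33577 + 16849 = 50426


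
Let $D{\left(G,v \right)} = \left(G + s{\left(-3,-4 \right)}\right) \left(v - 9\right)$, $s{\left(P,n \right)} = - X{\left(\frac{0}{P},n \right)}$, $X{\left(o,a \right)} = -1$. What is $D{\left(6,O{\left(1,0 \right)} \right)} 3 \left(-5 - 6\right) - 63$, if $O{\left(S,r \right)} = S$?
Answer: $1785$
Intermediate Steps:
$s{\left(P,n \right)} = 1$ ($s{\left(P,n \right)} = \left(-1\right) \left(-1\right) = 1$)
$D{\left(G,v \right)} = \left(1 + G\right) \left(-9 + v\right)$ ($D{\left(G,v \right)} = \left(G + 1\right) \left(v - 9\right) = \left(1 + G\right) \left(-9 + v\right)$)
$D{\left(6,O{\left(1,0 \right)} \right)} 3 \left(-5 - 6\right) - 63 = \left(-9 + 1 - 54 + 6 \cdot 1\right) 3 \left(-5 - 6\right) - 63 = \left(-9 + 1 - 54 + 6\right) 3 \left(-11\right) - 63 = \left(-56\right) \left(-33\right) - 63 = 1848 - 63 = 1785$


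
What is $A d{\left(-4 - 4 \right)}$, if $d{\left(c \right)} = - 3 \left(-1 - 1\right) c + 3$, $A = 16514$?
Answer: $-743130$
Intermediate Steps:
$d{\left(c \right)} = 3 + 6 c$ ($d{\left(c \right)} = \left(-3\right) \left(-2\right) c + 3 = 6 c + 3 = 3 + 6 c$)
$A d{\left(-4 - 4 \right)} = 16514 \left(3 + 6 \left(-4 - 4\right)\right) = 16514 \left(3 + 6 \left(-8\right)\right) = 16514 \left(3 - 48\right) = 16514 \left(-45\right) = -743130$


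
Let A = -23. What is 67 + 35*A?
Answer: -738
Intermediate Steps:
67 + 35*A = 67 + 35*(-23) = 67 - 805 = -738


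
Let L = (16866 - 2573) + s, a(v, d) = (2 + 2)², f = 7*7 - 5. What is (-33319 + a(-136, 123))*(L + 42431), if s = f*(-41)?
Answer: -1829000760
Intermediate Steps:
f = 44 (f = 49 - 5 = 44)
s = -1804 (s = 44*(-41) = -1804)
a(v, d) = 16 (a(v, d) = 4² = 16)
L = 12489 (L = (16866 - 2573) - 1804 = 14293 - 1804 = 12489)
(-33319 + a(-136, 123))*(L + 42431) = (-33319 + 16)*(12489 + 42431) = -33303*54920 = -1829000760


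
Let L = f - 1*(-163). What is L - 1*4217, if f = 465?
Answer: -3589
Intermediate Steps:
L = 628 (L = 465 - 1*(-163) = 465 + 163 = 628)
L - 1*4217 = 628 - 1*4217 = 628 - 4217 = -3589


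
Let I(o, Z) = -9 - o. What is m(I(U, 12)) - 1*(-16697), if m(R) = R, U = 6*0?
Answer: 16688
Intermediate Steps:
U = 0
m(I(U, 12)) - 1*(-16697) = (-9 - 1*0) - 1*(-16697) = (-9 + 0) + 16697 = -9 + 16697 = 16688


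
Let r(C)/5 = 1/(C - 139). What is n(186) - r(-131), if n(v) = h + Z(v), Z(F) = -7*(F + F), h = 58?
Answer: -137483/54 ≈ -2546.0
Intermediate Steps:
r(C) = 5/(-139 + C) (r(C) = 5/(C - 139) = 5/(-139 + C))
Z(F) = -14*F
n(v) = 58 - 14*v
n(186) - r(-131) = (58 - 14*186) - 5/(-139 - 131) = (58 - 2604) - 5/(-270) = -2546 - 5*(-1)/270 = -2546 - 1*(-1/54) = -2546 + 1/54 = -137483/54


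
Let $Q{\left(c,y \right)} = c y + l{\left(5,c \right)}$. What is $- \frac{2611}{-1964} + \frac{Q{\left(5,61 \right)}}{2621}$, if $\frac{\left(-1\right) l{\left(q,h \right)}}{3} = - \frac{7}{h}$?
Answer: $\frac{37253499}{25738220} \approx 1.4474$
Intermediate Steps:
$l{\left(q,h \right)} = \frac{21}{h}$ ($l{\left(q,h \right)} = - 3 \left(- \frac{7}{h}\right) = \frac{21}{h}$)
$Q{\left(c,y \right)} = \frac{21}{c} + c y$ ($Q{\left(c,y \right)} = c y + \frac{21}{c} = \frac{21}{c} + c y$)
$- \frac{2611}{-1964} + \frac{Q{\left(5,61 \right)}}{2621} = - \frac{2611}{-1964} + \frac{\frac{21}{5} + 5 \cdot 61}{2621} = \left(-2611\right) \left(- \frac{1}{1964}\right) + \left(21 \cdot \frac{1}{5} + 305\right) \frac{1}{2621} = \frac{2611}{1964} + \left(\frac{21}{5} + 305\right) \frac{1}{2621} = \frac{2611}{1964} + \frac{1546}{5} \cdot \frac{1}{2621} = \frac{2611}{1964} + \frac{1546}{13105} = \frac{37253499}{25738220}$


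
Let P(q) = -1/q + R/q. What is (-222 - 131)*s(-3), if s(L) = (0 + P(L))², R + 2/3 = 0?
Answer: -8825/81 ≈ -108.95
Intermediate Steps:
R = -⅔ (R = -⅔ + 0 = -⅔ ≈ -0.66667)
P(q) = -5/(3*q) (P(q) = -1/q - 2/(3*q) = -5/(3*q))
s(L) = 25/(9*L²) (s(L) = (0 - 5/(3*L))² = (-5/(3*L))² = 25/(9*L²))
(-222 - 131)*s(-3) = (-222 - 131)*((25/9)/(-3)²) = -8825/(9*9) = -353*25/81 = -8825/81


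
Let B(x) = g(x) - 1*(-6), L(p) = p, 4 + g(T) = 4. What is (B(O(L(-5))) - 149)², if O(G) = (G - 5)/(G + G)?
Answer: 20449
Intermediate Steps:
g(T) = 0 (g(T) = -4 + 4 = 0)
O(G) = (-5 + G)/(2*G) (O(G) = (-5 + G)/((2*G)) = (-5 + G)*(1/(2*G)) = (-5 + G)/(2*G))
B(x) = 6 (B(x) = 0 - 1*(-6) = 0 + 6 = 6)
(B(O(L(-5))) - 149)² = (6 - 149)² = (-143)² = 20449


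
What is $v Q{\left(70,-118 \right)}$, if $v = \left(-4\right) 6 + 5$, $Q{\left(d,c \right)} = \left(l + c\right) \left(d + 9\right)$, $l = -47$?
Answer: $247665$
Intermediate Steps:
$Q{\left(d,c \right)} = \left(-47 + c\right) \left(9 + d\right)$ ($Q{\left(d,c \right)} = \left(-47 + c\right) \left(d + 9\right) = \left(-47 + c\right) \left(9 + d\right)$)
$v = -19$ ($v = -24 + 5 = -19$)
$v Q{\left(70,-118 \right)} = - 19 \left(-423 - 3290 + 9 \left(-118\right) - 8260\right) = - 19 \left(-423 - 3290 - 1062 - 8260\right) = \left(-19\right) \left(-13035\right) = 247665$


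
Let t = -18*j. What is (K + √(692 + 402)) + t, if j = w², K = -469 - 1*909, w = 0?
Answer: -1378 + √1094 ≈ -1344.9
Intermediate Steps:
K = -1378 (K = -469 - 909 = -1378)
j = 0 (j = 0² = 0)
t = 0 (t = -18*0 = 0)
(K + √(692 + 402)) + t = (-1378 + √(692 + 402)) + 0 = (-1378 + √1094) + 0 = -1378 + √1094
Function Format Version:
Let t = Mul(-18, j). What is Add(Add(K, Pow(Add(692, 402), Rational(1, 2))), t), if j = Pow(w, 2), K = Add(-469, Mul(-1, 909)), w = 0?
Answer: Add(-1378, Pow(1094, Rational(1, 2))) ≈ -1344.9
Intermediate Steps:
K = -1378 (K = Add(-469, -909) = -1378)
j = 0 (j = Pow(0, 2) = 0)
t = 0 (t = Mul(-18, 0) = 0)
Add(Add(K, Pow(Add(692, 402), Rational(1, 2))), t) = Add(Add(-1378, Pow(Add(692, 402), Rational(1, 2))), 0) = Add(Add(-1378, Pow(1094, Rational(1, 2))), 0) = Add(-1378, Pow(1094, Rational(1, 2)))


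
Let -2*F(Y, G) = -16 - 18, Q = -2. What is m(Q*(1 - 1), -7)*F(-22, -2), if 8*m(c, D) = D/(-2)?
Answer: 119/16 ≈ 7.4375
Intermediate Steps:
F(Y, G) = 17 (F(Y, G) = -(-16 - 18)/2 = -½*(-34) = 17)
m(c, D) = -D/16 (m(c, D) = (D/(-2))/8 = (D*(-½))/8 = (-D/2)/8 = -D/16)
m(Q*(1 - 1), -7)*F(-22, -2) = -1/16*(-7)*17 = (7/16)*17 = 119/16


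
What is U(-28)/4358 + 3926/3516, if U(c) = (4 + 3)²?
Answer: 2160224/1915341 ≈ 1.1279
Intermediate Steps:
U(c) = 49 (U(c) = 7² = 49)
U(-28)/4358 + 3926/3516 = 49/4358 + 3926/3516 = 49*(1/4358) + 3926*(1/3516) = 49/4358 + 1963/1758 = 2160224/1915341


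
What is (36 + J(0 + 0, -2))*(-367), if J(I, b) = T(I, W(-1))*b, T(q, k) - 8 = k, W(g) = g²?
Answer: -6606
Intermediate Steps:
T(q, k) = 8 + k
J(I, b) = 9*b (J(I, b) = (8 + (-1)²)*b = (8 + 1)*b = 9*b)
(36 + J(0 + 0, -2))*(-367) = (36 + 9*(-2))*(-367) = (36 - 18)*(-367) = 18*(-367) = -6606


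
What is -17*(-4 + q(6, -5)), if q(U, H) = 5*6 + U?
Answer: -544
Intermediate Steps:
q(U, H) = 30 + U
-17*(-4 + q(6, -5)) = -17*(-4 + (30 + 6)) = -17*(-4 + 36) = -17*32 = -544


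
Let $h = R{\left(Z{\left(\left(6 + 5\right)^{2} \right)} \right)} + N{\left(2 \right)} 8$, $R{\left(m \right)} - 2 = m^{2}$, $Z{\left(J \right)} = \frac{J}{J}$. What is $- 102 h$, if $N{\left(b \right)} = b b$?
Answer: $-3570$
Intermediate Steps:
$N{\left(b \right)} = b^{2}$
$Z{\left(J \right)} = 1$
$R{\left(m \right)} = 2 + m^{2}$
$h = 35$ ($h = \left(2 + 1^{2}\right) + 2^{2} \cdot 8 = \left(2 + 1\right) + 4 \cdot 8 = 3 + 32 = 35$)
$- 102 h = \left(-102\right) 35 = -3570$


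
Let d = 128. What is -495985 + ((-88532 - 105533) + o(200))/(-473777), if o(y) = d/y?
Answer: -5874652282016/11844425 ≈ -4.9598e+5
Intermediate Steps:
o(y) = 128/y
-495985 + ((-88532 - 105533) + o(200))/(-473777) = -495985 + ((-88532 - 105533) + 128/200)/(-473777) = -495985 + (-194065 + 128*(1/200))*(-1/473777) = -495985 + (-194065 + 16/25)*(-1/473777) = -495985 - 4851609/25*(-1/473777) = -495985 + 4851609/11844425 = -5874652282016/11844425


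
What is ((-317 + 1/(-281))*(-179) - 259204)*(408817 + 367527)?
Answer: -44167267540528/281 ≈ -1.5718e+11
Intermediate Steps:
((-317 + 1/(-281))*(-179) - 259204)*(408817 + 367527) = ((-317 - 1/281)*(-179) - 259204)*776344 = (-89078/281*(-179) - 259204)*776344 = (15944962/281 - 259204)*776344 = -56891362/281*776344 = -44167267540528/281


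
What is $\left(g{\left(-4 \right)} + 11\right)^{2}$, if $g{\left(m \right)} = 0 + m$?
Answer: $49$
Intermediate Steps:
$g{\left(m \right)} = m$
$\left(g{\left(-4 \right)} + 11\right)^{2} = \left(-4 + 11\right)^{2} = 7^{2} = 49$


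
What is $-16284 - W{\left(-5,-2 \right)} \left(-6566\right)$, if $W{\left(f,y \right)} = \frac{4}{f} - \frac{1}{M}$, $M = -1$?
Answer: $- \frac{74854}{5} \approx -14971.0$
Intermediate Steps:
$W{\left(f,y \right)} = 1 + \frac{4}{f}$ ($W{\left(f,y \right)} = \frac{4}{f} - \frac{1}{-1} = \frac{4}{f} - -1 = \frac{4}{f} + 1 = 1 + \frac{4}{f}$)
$-16284 - W{\left(-5,-2 \right)} \left(-6566\right) = -16284 - \frac{4 - 5}{-5} \left(-6566\right) = -16284 - \left(- \frac{1}{5}\right) \left(-1\right) \left(-6566\right) = -16284 - \frac{1}{5} \left(-6566\right) = -16284 - - \frac{6566}{5} = -16284 + \frac{6566}{5} = - \frac{74854}{5}$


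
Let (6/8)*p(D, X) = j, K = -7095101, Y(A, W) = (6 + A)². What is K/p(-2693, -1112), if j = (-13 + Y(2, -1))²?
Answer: -7095101/3468 ≈ -2045.9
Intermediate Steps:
j = 2601 (j = (-13 + (6 + 2)²)² = (-13 + 8²)² = (-13 + 64)² = 51² = 2601)
p(D, X) = 3468 (p(D, X) = (4/3)*2601 = 3468)
K/p(-2693, -1112) = -7095101/3468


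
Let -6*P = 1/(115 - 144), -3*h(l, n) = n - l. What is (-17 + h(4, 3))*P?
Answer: -25/261 ≈ -0.095785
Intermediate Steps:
h(l, n) = -n/3 + l/3 (h(l, n) = -(n - l)/3 = -n/3 + l/3)
P = 1/174 (P = -1/(6*(115 - 144)) = -⅙/(-29) = -⅙*(-1/29) = 1/174 ≈ 0.0057471)
(-17 + h(4, 3))*P = (-17 + (-⅓*3 + (⅓)*4))*(1/174) = (-17 + (-1 + 4/3))*(1/174) = (-17 + ⅓)*(1/174) = -50/3*1/174 = -25/261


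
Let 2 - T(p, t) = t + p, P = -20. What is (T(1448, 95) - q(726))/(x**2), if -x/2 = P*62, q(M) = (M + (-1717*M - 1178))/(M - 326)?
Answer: 315297/1230080000 ≈ 0.00025632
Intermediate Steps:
T(p, t) = 2 - p - t (T(p, t) = 2 - (t + p) = 2 - (p + t) = 2 + (-p - t) = 2 - p - t)
q(M) = (-1178 - 1716*M)/(-326 + M) (q(M) = (M + (-1178 - 1717*M))/(-326 + M) = (-1178 - 1716*M)/(-326 + M))
x = 2480 (x = -(-40)*62 = -2*(-1240) = 2480)
(T(1448, 95) - q(726))/(x**2) = ((2 - 1*1448 - 1*95) - 2*(-589 - 858*726)/(-326 + 726))/(2480**2) = ((2 - 1448 - 95) - 2*(-589 - 622908)/400)/6150400 = (-1541 - 2*(-623497)/400)*(1/6150400) = (-1541 - 1*(-623497/200))*(1/6150400) = (-1541 + 623497/200)*(1/6150400) = (315297/200)*(1/6150400) = 315297/1230080000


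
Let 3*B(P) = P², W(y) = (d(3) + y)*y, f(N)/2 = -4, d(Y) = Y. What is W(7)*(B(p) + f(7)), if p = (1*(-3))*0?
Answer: -560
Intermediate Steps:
f(N) = -8 (f(N) = 2*(-4) = -8)
W(y) = y*(3 + y) (W(y) = (3 + y)*y = y*(3 + y))
p = 0 (p = -3*0 = 0)
B(P) = P²/3
W(7)*(B(p) + f(7)) = (7*(3 + 7))*((⅓)*0² - 8) = (7*10)*((⅓)*0 - 8) = 70*(0 - 8) = 70*(-8) = -560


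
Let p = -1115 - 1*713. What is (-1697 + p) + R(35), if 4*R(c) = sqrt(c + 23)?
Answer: -3525 + sqrt(58)/4 ≈ -3523.1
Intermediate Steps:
R(c) = sqrt(23 + c)/4 (R(c) = sqrt(c + 23)/4 = sqrt(23 + c)/4)
p = -1828 (p = -1115 - 713 = -1828)
(-1697 + p) + R(35) = (-1697 - 1828) + sqrt(23 + 35)/4 = -3525 + sqrt(58)/4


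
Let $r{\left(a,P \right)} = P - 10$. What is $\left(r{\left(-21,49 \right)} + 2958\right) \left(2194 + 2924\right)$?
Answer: $15338646$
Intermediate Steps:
$r{\left(a,P \right)} = -10 + P$ ($r{\left(a,P \right)} = P - 10 = -10 + P$)
$\left(r{\left(-21,49 \right)} + 2958\right) \left(2194 + 2924\right) = \left(\left(-10 + 49\right) + 2958\right) \left(2194 + 2924\right) = \left(39 + 2958\right) 5118 = 2997 \cdot 5118 = 15338646$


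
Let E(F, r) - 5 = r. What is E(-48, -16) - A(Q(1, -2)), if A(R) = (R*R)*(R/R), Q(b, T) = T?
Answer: -15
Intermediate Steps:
E(F, r) = 5 + r
A(R) = R² (A(R) = R²*1 = R²)
E(-48, -16) - A(Q(1, -2)) = (5 - 16) - 1*(-2)² = -11 - 1*4 = -11 - 4 = -15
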